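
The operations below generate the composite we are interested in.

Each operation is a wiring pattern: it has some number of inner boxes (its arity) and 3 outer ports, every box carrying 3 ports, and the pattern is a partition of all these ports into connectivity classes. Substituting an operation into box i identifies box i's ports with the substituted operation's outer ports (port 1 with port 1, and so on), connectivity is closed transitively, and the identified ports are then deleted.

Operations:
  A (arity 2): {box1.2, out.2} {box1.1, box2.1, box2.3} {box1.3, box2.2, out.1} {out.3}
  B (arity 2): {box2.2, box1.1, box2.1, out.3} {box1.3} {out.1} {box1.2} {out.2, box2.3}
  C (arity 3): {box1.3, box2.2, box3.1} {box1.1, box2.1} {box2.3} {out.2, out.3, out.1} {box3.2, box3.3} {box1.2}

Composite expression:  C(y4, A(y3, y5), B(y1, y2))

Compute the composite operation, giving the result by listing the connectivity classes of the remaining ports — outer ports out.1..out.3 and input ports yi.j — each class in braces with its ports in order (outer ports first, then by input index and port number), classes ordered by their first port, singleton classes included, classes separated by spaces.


Substituting into C glues patterns; closure does the rest.
after A, the pattern on (y3, y5) reads {out.1, y3.3, y5.2} {out.2, y3.2} {out.3} {y3.1, y5.1, y5.3} (out.j = its outer ports)
after B, the pattern on (y1, y2) reads {out.1} {out.2, y2.3} {out.3, y1.1, y2.1, y2.2} {y1.2} {y1.3} (out.j = its outer ports)
after C, the pattern on (y4, y3, y5, y1, y2) reads {out.1, out.2, out.3} {y1.1, y2.1, y2.2, y2.3} {y1.2} {y1.3} {y3.1, y5.1, y5.3} {y3.2, y4.3} {y3.3, y4.1, y5.2} {y4.2} (out.j = its outer ports)

{out.1, out.2, out.3} {y1.1, y2.1, y2.2, y2.3} {y1.2} {y1.3} {y3.1, y5.1, y5.3} {y3.2, y4.3} {y3.3, y4.1, y5.2} {y4.2}


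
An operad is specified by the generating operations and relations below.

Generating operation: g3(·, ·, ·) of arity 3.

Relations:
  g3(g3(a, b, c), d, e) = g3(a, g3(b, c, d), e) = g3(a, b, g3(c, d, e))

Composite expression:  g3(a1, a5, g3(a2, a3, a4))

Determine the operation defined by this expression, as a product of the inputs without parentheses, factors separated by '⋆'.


a1 ⋆ a5 ⋆ a2 ⋆ a3 ⋆ a4

Key point: g3 is associative — brackets drop, the a-order remains.
g3(a2, a3, a4) linearizes to a2 ⋆ a3 ⋆ a4
g3(a1, a5, g3(a2, a3, a4)) linearizes to a1 ⋆ a5 ⋆ a2 ⋆ a3 ⋆ a4


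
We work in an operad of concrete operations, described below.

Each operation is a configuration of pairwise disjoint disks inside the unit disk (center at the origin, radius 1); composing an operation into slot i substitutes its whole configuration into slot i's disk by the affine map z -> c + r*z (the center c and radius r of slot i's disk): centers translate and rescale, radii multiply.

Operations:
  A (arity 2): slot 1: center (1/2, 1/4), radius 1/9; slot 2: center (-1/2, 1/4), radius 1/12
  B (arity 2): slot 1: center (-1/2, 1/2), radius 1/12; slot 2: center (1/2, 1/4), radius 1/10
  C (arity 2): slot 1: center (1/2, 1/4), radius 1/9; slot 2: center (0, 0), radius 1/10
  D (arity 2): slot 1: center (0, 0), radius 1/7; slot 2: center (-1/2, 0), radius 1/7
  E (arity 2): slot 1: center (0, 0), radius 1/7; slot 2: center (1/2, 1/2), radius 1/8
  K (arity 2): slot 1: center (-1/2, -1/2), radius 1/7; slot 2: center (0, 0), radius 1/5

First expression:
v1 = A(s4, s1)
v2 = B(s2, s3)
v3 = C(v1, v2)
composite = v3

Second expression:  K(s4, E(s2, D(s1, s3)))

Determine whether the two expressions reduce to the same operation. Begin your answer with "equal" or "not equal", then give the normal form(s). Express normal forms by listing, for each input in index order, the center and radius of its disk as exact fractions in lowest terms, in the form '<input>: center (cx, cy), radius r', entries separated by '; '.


not equal; the first gives s1: center (4/9, 5/18), radius 1/108; s2: center (-1/20, 1/20), radius 1/120; s3: center (1/20, 1/40), radius 1/100; s4: center (5/9, 5/18), radius 1/81 and the second s1: center (1/10, 1/10), radius 1/280; s2: center (0, 0), radius 1/35; s3: center (7/80, 1/10), radius 1/280; s4: center (-1/2, -1/2), radius 1/7


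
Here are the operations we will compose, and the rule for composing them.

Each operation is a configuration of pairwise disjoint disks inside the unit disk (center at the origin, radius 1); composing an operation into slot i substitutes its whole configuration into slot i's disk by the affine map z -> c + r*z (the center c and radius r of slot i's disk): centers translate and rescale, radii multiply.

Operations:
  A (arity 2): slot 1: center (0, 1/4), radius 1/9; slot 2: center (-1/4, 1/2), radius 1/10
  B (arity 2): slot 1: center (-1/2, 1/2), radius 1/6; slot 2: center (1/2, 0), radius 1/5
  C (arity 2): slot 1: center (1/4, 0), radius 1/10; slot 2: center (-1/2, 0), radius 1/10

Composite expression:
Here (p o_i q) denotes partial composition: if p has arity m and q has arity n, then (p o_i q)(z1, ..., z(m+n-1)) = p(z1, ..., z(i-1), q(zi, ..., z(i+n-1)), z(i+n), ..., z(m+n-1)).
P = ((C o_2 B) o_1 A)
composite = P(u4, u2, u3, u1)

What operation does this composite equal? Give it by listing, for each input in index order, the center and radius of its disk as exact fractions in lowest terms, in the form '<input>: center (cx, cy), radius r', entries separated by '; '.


u1: center (-9/20, 0), radius 1/50; u2: center (9/40, 1/20), radius 1/100; u3: center (-11/20, 1/20), radius 1/60; u4: center (1/4, 1/40), radius 1/90

Only the slot chain above each u matters under C; compose those maps.
tracing u4 down its 2-map path: center (1/4, 1/40), radius 1/90
tracing u2 down its 2-map path: center (9/40, 1/20), radius 1/100
tracing u3 down its 2-map path: center (-11/20, 1/20), radius 1/60
tracing u1 down its 2-map path: center (-9/20, 0), radius 1/50


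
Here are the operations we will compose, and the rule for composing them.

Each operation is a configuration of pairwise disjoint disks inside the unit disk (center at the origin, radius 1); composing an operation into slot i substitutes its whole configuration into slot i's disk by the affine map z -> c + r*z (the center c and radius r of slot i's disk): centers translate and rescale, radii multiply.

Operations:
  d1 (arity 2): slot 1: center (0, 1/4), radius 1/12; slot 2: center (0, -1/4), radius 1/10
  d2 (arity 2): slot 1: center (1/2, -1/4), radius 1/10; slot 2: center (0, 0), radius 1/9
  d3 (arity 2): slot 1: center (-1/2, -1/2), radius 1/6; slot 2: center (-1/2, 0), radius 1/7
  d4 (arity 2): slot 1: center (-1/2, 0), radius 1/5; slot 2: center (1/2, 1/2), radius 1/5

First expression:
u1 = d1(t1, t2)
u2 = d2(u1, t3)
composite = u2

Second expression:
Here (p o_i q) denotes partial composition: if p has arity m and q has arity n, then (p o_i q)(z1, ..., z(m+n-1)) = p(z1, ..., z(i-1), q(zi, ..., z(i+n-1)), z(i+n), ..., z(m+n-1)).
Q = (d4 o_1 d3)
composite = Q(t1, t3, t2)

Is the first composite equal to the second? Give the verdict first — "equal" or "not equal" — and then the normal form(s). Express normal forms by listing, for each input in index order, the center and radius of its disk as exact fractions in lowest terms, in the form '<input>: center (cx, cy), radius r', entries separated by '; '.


not equal; the first gives t1: center (1/2, -9/40), radius 1/120; t2: center (1/2, -11/40), radius 1/100; t3: center (0, 0), radius 1/9 and the second t1: center (-3/5, -1/10), radius 1/30; t2: center (1/2, 1/2), radius 1/5; t3: center (-3/5, 0), radius 1/35

Reducing the first expression gives t1: center (1/2, -9/40), radius 1/120; t2: center (1/2, -11/40), radius 1/100; t3: center (0, 0), radius 1/9
Reducing the second expression gives t1: center (-3/5, -1/10), radius 1/30; t2: center (1/2, 1/2), radius 1/5; t3: center (-3/5, 0), radius 1/35
Distinct normal forms: not equal.


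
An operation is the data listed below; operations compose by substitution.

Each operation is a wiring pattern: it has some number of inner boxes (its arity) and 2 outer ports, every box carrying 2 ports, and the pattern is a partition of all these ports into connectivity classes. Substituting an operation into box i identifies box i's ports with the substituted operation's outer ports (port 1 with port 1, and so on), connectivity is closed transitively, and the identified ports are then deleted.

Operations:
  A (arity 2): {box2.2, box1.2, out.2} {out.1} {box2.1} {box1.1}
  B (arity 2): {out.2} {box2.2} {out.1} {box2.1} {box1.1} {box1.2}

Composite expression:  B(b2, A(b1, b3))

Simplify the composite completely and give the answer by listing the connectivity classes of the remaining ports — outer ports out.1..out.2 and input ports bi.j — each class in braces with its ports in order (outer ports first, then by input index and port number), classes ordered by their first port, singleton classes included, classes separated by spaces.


{out.1} {out.2} {b1.1} {b1.2, b3.2} {b2.1} {b2.2} {b3.1}


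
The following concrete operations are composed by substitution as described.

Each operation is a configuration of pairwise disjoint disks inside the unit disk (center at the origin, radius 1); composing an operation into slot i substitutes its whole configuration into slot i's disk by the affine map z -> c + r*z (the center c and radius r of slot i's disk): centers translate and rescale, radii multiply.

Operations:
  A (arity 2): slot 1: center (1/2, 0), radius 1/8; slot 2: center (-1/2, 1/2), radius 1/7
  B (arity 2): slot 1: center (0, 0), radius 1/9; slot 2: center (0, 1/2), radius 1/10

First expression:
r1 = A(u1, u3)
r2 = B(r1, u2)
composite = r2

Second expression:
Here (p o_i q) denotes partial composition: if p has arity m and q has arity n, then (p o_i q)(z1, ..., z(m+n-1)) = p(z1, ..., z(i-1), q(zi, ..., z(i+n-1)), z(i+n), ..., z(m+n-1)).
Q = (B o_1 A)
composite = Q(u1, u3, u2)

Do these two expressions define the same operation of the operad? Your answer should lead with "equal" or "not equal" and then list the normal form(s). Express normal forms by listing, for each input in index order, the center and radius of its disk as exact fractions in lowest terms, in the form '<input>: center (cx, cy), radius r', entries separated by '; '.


equal — both sides give u1: center (1/18, 0), radius 1/72; u2: center (0, 1/2), radius 1/10; u3: center (-1/18, 1/18), radius 1/63

The first expression reduces to u1: center (1/18, 0), radius 1/72; u2: center (0, 1/2), radius 1/10; u3: center (-1/18, 1/18), radius 1/63
The second expression reduces to u1: center (1/18, 0), radius 1/72; u2: center (0, 1/2), radius 1/10; u3: center (-1/18, 1/18), radius 1/63
Same normal form: equal.


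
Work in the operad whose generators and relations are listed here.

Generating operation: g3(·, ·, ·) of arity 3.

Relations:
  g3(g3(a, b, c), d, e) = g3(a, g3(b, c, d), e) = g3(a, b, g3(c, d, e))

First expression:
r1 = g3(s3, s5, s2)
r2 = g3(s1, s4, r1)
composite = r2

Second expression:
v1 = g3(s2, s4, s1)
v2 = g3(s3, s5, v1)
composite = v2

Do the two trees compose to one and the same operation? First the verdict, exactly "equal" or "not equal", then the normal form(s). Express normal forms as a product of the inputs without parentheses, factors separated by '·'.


The first expression, normalized: s1 · s4 · s3 · s5 · s2
The second expression, normalized: s3 · s5 · s2 · s4 · s1
Different reductions; not equal.

not equal; first: s1 · s4 · s3 · s5 · s2; second: s3 · s5 · s2 · s4 · s1


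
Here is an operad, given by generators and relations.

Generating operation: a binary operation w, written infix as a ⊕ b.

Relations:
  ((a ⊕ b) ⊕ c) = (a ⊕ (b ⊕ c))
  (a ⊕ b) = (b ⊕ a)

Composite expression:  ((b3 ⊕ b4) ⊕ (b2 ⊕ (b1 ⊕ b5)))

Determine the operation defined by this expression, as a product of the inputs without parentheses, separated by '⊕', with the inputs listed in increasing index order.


b1 ⊕ b2 ⊕ b3 ⊕ b4 ⊕ b5


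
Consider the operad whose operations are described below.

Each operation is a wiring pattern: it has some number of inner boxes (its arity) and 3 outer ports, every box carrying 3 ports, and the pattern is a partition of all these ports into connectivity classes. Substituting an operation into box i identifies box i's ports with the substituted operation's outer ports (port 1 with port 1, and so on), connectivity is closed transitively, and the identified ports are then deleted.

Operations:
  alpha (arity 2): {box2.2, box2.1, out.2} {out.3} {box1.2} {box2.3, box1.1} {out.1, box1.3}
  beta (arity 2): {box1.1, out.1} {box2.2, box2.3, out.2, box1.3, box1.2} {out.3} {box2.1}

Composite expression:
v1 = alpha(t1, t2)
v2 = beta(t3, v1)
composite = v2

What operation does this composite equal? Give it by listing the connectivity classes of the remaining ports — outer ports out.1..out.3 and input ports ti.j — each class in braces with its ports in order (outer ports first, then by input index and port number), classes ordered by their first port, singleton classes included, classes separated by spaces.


{out.1, t3.1} {out.2, t2.1, t2.2, t3.2, t3.3} {out.3} {t1.1, t2.3} {t1.2} {t1.3}

Reachability decides: close wires over beta-identified ports.
through alpha, on inputs (t1, t2): {out.1, t1.3} {out.2, t2.1, t2.2} {out.3} {t1.1, t2.3} {t1.2} (out.j = stage outer ports)
through beta, on inputs (t3, t1, t2): {out.1, t3.1} {out.2, t2.1, t2.2, t3.2, t3.3} {out.3} {t1.1, t2.3} {t1.2} {t1.3} (out.j = stage outer ports)


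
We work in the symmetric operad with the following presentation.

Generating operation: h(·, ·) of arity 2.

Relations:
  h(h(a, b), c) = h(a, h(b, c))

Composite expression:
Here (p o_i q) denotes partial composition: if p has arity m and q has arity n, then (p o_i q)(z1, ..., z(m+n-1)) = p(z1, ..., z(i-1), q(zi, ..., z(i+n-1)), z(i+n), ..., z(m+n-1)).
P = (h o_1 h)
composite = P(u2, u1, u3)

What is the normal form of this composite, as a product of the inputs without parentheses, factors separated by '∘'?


Associativity of h dissolves the nesting; only the u-input order survives.
h(u2, u1) linearizes to u2 ∘ u1
h(h(u2, u1), u3) linearizes to u2 ∘ u1 ∘ u3

u2 ∘ u1 ∘ u3


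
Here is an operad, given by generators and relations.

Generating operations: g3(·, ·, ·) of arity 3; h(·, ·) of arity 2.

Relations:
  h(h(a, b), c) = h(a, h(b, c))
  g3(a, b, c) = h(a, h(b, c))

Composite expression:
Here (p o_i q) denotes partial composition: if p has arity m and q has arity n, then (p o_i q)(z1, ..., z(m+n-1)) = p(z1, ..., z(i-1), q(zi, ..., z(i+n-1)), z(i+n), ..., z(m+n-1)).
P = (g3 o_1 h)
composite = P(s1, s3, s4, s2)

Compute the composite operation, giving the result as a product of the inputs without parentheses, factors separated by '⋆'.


s1 ⋆ s3 ⋆ s4 ⋆ s2

Every regrouping of g3 is equal, so read the s-inputs in written order.
h(s1, s3) collapses to s1 ⋆ s3
g3(h(s1, s3), s4, s2) collapses to s1 ⋆ s3 ⋆ s4 ⋆ s2


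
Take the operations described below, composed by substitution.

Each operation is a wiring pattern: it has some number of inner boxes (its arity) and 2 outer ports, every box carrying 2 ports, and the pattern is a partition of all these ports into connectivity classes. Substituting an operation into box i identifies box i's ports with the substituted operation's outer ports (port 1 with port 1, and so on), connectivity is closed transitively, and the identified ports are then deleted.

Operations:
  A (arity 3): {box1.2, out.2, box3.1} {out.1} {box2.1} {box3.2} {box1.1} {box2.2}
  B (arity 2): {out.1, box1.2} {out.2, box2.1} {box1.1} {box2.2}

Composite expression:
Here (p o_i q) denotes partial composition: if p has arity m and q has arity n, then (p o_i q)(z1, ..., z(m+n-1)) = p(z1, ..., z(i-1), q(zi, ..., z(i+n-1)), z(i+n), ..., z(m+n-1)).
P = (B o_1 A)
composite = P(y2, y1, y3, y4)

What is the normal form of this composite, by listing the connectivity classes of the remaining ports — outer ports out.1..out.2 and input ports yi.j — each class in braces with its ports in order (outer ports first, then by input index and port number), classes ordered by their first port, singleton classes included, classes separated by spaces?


{out.1, y2.2, y3.1} {out.2, y4.1} {y1.1} {y1.2} {y2.1} {y3.2} {y4.2}

Treat the ports identified at B as solder joints: merge, then drop.
composing A on (y2, y1, y3), with out.j its own outer ports: {out.1} {out.2, y2.2, y3.1} {y1.1} {y1.2} {y2.1} {y3.2}
composing B on (y2, y1, y3, y4), with out.j its own outer ports: {out.1, y2.2, y3.1} {out.2, y4.1} {y1.1} {y1.2} {y2.1} {y3.2} {y4.2}


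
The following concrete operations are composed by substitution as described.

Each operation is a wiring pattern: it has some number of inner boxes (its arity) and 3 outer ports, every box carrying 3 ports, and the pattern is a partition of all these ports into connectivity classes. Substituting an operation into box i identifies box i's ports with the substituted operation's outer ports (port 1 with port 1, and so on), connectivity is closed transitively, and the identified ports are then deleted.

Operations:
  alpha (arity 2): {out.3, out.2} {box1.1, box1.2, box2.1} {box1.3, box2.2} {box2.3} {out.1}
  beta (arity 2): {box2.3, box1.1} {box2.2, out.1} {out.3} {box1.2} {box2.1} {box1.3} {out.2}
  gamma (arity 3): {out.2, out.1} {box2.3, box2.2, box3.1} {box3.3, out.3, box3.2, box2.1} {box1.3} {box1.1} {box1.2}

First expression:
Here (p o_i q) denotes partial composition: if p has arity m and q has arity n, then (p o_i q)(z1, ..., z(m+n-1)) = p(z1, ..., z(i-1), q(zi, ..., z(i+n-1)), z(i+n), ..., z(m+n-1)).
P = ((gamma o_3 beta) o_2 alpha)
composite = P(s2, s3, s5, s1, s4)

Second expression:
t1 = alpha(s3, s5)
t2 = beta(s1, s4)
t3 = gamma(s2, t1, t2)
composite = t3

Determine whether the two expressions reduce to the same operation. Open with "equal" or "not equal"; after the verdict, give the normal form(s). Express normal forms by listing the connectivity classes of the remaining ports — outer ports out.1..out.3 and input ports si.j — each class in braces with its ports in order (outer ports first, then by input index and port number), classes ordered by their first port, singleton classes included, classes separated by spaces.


equal — both sides give {out.1, out.2} {out.3} {s1.1, s4.3} {s1.2} {s1.3} {s2.1} {s2.2} {s2.3} {s3.1, s3.2, s5.1} {s3.3, s5.2} {s4.1} {s4.2} {s5.3}

The first composite normalizes to {out.1, out.2} {out.3} {s1.1, s4.3} {s1.2} {s1.3} {s2.1} {s2.2} {s2.3} {s3.1, s3.2, s5.1} {s3.3, s5.2} {s4.1} {s4.2} {s5.3}
The second composite normalizes to {out.1, out.2} {out.3} {s1.1, s4.3} {s1.2} {s1.3} {s2.1} {s2.2} {s2.3} {s3.1, s3.2, s5.1} {s3.3, s5.2} {s4.1} {s4.2} {s5.3}
One common form — equal.


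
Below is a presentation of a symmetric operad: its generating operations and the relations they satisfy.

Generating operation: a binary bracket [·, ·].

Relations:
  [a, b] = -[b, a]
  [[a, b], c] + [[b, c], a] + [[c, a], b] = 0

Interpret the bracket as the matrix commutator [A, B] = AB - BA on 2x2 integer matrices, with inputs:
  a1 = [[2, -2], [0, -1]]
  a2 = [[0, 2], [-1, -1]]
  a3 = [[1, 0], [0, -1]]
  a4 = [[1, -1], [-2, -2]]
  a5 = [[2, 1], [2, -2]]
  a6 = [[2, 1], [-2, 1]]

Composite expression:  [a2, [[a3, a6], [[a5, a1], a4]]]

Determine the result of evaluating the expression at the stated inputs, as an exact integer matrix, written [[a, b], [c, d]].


[a3, a6] = [[0, 2], [4, 0]]
[a5, a1] = [[4, -11], [6, -4]]
[[a5, a1], a4] = [[28, 25], [34, -28]]
[[a3, a6], [[a5, a1], a4]] = [[-32, -112], [224, 32]]
[a2, [[a3, a6], [[a5, a1], a4]]] = [[336, 16], [-160, -336]]

[[336, 16], [-160, -336]]


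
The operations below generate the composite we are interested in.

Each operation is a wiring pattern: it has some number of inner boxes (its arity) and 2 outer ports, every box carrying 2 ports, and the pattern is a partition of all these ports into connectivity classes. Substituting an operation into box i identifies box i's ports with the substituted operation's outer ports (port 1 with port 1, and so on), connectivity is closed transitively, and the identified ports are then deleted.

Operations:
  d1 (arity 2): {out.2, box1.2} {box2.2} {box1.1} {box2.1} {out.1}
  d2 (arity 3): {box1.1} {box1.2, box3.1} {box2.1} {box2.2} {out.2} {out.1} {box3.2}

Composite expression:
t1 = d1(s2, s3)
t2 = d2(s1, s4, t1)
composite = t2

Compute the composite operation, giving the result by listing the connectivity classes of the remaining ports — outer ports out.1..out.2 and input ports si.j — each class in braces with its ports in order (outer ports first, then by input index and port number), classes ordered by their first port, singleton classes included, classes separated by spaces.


Connectivity passes through glued d2-boundaries; trace each wire chain.
composing d1 on (s2, s3), with out.j its own outer ports: {out.1} {out.2, s2.2} {s2.1} {s3.1} {s3.2}
composing d2 on (s1, s4, s2, s3), with out.j its own outer ports: {out.1} {out.2} {s1.1} {s1.2} {s2.1} {s2.2} {s3.1} {s3.2} {s4.1} {s4.2}

{out.1} {out.2} {s1.1} {s1.2} {s2.1} {s2.2} {s3.1} {s3.2} {s4.1} {s4.2}


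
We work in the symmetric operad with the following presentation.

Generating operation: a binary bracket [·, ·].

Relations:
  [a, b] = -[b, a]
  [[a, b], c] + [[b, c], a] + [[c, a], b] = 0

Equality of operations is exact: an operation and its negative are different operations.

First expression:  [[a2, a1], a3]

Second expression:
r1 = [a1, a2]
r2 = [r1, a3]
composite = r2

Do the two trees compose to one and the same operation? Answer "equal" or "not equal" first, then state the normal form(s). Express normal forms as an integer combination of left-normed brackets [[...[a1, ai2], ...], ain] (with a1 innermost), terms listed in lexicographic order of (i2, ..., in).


In normal form, the first expression is -[[a1, a2], a3]
In normal form, the second expression is [[a1, a2], a3]
No match — not equal.

not equal — first -[[a1, a2], a3], second [[a1, a2], a3]


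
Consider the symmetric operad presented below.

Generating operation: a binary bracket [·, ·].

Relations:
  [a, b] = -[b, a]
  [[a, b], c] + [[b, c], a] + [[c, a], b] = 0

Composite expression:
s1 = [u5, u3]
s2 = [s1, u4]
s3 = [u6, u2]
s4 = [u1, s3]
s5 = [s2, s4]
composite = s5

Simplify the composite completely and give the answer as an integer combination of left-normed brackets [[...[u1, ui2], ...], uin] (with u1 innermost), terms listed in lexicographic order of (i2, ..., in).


-[[[[[u1, u2], u6], u3], u5], u4] + [[[[[u1, u2], u6], u4], u3], u5] - [[[[[u1, u2], u6], u4], u5], u3] + [[[[[u1, u2], u6], u5], u3], u4] + [[[[[u1, u6], u2], u3], u5], u4] - [[[[[u1, u6], u2], u4], u3], u5] + [[[[[u1, u6], u2], u4], u5], u3] - [[[[[u1, u6], u2], u5], u3], u4]

Left-normed coefficients sit on the u1-initial expansion words.
Composite bracket: [[[u5, u3], u4], [u1, [u6, u2]]]
Each bracket splits as ab - ba, giving 32 signed words (2^5 = 32).
Keep just the words that open with u1:
  word u1u2u6u3u5u4 has sign -1, contributing -[[[[[u1, u2], u6], u3], u5], u4]
  word u1u2u6u4u3u5 has sign +1, contributing +[[[[[u1, u2], u6], u4], u3], u5]
  word u1u2u6u4u5u3 has sign -1, contributing -[[[[[u1, u2], u6], u4], u5], u3]
  word u1u2u6u5u3u4 has sign +1, contributing +[[[[[u1, u2], u6], u5], u3], u4]
  word u1u6u2u3u5u4 has sign +1, contributing +[[[[[u1, u6], u2], u3], u5], u4]
  word u1u6u2u4u3u5 has sign -1, contributing -[[[[[u1, u6], u2], u4], u3], u5]
  word u1u6u2u4u5u3 has sign +1, contributing +[[[[[u1, u6], u2], u4], u5], u3]
  word u1u6u2u5u3u4 has sign -1, contributing -[[[[[u1, u6], u2], u5], u3], u4]


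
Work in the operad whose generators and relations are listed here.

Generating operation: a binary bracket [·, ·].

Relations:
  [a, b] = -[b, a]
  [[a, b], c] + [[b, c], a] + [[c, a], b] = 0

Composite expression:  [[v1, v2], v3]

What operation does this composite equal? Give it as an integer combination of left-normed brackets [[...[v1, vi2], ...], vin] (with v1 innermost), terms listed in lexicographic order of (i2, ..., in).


[[v1, v2], v3]

Skip Jacobi rewriting: expand, keep v1-initial words, read off terms.
Composite bracket: [[v1, v2], v3]
Expanding via [a, b] = ab - ba: 4 signed words (2^2 = 4).
Words beginning with v1 determine it all:
  the word v1v2v3 carries sign +1 and contributes +[[v1, v2], v3]


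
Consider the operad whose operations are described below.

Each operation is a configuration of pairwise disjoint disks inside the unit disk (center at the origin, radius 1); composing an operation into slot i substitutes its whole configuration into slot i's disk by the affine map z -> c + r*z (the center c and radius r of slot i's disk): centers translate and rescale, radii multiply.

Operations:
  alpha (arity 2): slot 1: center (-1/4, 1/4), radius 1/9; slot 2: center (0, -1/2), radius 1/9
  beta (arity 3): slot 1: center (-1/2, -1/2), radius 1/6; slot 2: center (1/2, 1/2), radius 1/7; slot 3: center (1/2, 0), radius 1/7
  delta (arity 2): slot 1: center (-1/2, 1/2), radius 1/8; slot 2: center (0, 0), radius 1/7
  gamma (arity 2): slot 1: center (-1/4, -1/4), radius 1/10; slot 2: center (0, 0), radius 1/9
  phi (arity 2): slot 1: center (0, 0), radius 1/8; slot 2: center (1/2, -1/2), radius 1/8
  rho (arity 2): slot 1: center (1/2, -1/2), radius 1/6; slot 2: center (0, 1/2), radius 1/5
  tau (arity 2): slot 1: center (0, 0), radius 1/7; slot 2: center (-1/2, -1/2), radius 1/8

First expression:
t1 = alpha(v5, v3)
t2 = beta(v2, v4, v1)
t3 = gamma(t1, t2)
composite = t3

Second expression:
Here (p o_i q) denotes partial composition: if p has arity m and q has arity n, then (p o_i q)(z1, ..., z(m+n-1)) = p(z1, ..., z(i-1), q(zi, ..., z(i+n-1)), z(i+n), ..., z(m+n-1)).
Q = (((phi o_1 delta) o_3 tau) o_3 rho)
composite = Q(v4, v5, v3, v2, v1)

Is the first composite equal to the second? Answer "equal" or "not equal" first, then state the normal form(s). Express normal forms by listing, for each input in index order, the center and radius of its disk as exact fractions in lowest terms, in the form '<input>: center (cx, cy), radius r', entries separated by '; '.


not equal — first v1: center (1/18, 0), radius 1/63; v2: center (-1/18, -1/18), radius 1/54; v3: center (-1/4, -3/10), radius 1/90; v4: center (1/18, 1/18), radius 1/63; v5: center (-11/40, -9/40), radius 1/90, second v1: center (7/16, -9/16), radius 1/64; v2: center (1/2, -55/112), radius 1/280; v3: center (57/112, -57/112), radius 1/336; v4: center (-1/16, 1/16), radius 1/64; v5: center (0, 0), radius 1/56

The first expression, normalized: v1: center (1/18, 0), radius 1/63; v2: center (-1/18, -1/18), radius 1/54; v3: center (-1/4, -3/10), radius 1/90; v4: center (1/18, 1/18), radius 1/63; v5: center (-11/40, -9/40), radius 1/90
The second expression, normalized: v1: center (7/16, -9/16), radius 1/64; v2: center (1/2, -55/112), radius 1/280; v3: center (57/112, -57/112), radius 1/336; v4: center (-1/16, 1/16), radius 1/64; v5: center (0, 0), radius 1/56
No match — not equal.


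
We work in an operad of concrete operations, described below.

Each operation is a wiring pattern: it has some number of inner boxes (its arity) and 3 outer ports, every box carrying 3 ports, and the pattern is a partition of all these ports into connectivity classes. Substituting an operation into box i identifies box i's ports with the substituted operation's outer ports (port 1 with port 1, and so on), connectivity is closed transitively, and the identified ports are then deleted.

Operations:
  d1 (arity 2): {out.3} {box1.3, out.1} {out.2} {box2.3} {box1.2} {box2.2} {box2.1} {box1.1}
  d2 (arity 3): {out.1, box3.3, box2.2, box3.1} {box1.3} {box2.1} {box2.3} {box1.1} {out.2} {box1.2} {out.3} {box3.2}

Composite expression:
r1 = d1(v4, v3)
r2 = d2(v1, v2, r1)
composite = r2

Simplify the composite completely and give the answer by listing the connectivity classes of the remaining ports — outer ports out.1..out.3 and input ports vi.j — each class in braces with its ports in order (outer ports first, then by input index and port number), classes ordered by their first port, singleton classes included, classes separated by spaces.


{out.1, v2.2, v4.3} {out.2} {out.3} {v1.1} {v1.2} {v1.3} {v2.1} {v2.3} {v3.1} {v3.2} {v3.3} {v4.1} {v4.2}


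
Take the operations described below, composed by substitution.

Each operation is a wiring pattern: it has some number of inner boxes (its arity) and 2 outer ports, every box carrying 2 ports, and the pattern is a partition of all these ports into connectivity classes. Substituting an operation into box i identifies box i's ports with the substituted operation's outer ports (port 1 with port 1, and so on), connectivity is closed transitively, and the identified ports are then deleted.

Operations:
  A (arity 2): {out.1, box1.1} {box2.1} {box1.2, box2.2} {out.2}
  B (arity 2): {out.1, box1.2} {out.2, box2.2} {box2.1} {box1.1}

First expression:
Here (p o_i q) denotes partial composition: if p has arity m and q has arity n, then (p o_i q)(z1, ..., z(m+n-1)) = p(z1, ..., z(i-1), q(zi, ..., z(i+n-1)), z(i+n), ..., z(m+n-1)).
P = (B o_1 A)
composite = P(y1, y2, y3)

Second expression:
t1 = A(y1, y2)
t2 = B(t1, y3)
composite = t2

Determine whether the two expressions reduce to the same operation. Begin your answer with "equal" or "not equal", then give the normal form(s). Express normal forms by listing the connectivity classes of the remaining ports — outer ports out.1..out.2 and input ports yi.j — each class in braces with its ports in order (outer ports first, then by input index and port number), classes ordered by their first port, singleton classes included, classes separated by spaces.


equal; both compose to {out.1} {out.2, y3.2} {y1.1} {y1.2, y2.2} {y2.1} {y3.1}

The first expression, normalized: {out.1} {out.2, y3.2} {y1.1} {y1.2, y2.2} {y2.1} {y3.1}
The second expression, normalized: {out.1} {out.2, y3.2} {y1.1} {y1.2, y2.2} {y2.1} {y3.1}
Identical normal forms: equal.


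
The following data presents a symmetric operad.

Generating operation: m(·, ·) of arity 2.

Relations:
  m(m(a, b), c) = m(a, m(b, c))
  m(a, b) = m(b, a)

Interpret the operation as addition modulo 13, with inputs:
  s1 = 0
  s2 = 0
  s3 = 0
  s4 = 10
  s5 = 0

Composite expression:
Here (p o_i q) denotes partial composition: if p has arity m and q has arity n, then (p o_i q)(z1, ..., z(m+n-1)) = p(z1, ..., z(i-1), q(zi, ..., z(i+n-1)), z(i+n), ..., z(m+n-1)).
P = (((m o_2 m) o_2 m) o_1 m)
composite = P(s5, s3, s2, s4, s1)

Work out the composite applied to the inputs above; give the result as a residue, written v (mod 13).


10 (mod 13)


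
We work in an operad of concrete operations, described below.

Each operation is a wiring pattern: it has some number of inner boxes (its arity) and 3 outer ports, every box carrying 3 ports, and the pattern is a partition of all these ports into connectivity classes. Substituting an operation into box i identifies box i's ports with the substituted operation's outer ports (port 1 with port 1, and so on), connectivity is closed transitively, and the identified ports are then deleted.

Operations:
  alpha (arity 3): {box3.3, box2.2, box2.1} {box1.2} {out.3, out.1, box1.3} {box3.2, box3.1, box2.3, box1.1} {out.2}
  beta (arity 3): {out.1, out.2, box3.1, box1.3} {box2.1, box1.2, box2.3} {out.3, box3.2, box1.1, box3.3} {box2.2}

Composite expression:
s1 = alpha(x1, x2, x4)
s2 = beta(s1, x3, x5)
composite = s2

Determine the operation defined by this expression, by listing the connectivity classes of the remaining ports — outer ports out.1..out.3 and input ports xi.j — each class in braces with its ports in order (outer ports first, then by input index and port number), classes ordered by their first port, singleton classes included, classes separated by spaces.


Treat the ports identified at beta as solder joints: merge, then drop.
after alpha, the pattern on (x1, x2, x4) reads {out.1, out.3, x1.3} {out.2} {x1.1, x2.3, x4.1, x4.2} {x1.2} {x2.1, x2.2, x4.3} (out.j = its outer ports)
after beta, the pattern on (x1, x2, x4, x3, x5) reads {out.1, out.2, out.3, x1.3, x5.1, x5.2, x5.3} {x1.1, x2.3, x4.1, x4.2} {x1.2} {x2.1, x2.2, x4.3} {x3.1, x3.3} {x3.2} (out.j = its outer ports)

{out.1, out.2, out.3, x1.3, x5.1, x5.2, x5.3} {x1.1, x2.3, x4.1, x4.2} {x1.2} {x2.1, x2.2, x4.3} {x3.1, x3.3} {x3.2}


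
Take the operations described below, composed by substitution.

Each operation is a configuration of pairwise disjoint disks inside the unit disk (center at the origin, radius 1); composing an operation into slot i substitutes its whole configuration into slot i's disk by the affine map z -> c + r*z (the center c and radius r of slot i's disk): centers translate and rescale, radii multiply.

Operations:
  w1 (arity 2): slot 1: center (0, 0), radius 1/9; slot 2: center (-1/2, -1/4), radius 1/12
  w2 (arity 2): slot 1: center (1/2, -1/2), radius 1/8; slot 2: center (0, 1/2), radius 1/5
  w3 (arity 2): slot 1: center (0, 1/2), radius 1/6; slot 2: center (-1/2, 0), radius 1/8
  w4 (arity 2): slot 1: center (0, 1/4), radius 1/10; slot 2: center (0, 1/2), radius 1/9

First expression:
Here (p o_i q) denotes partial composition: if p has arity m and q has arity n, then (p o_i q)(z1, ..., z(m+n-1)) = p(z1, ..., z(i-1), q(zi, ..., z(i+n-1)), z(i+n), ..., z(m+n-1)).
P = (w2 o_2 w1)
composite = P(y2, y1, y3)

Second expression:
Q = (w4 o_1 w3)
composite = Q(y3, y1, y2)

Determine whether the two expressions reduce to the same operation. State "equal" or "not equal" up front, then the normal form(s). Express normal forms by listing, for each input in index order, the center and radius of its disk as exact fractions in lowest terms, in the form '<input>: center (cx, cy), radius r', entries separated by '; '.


not equal — first y1: center (0, 1/2), radius 1/45; y2: center (1/2, -1/2), radius 1/8; y3: center (-1/10, 9/20), radius 1/60, second y1: center (-1/20, 1/4), radius 1/80; y2: center (0, 1/2), radius 1/9; y3: center (0, 3/10), radius 1/60


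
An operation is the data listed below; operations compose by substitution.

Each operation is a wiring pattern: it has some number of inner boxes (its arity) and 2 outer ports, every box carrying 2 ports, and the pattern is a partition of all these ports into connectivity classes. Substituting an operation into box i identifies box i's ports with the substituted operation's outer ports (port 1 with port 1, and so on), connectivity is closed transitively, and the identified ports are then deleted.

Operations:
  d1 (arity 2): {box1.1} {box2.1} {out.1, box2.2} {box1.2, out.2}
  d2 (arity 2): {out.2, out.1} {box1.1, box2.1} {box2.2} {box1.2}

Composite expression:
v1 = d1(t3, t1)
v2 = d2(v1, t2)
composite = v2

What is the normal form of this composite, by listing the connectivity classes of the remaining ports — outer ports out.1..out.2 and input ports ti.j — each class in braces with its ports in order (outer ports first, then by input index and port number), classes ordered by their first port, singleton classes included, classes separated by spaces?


{out.1, out.2} {t1.1} {t1.2, t2.1} {t2.2} {t3.1} {t3.2}

Connectivity passes through glued d2-boundaries; trace each wire chain.
d1 over (t3, t1) gives {out.1, t1.2} {out.2, t3.2} {t1.1} {t3.1}, out.j being that stage's outer ports
d2 over (t3, t1, t2) gives {out.1, out.2} {t1.1} {t1.2, t2.1} {t2.2} {t3.1} {t3.2}, out.j being that stage's outer ports


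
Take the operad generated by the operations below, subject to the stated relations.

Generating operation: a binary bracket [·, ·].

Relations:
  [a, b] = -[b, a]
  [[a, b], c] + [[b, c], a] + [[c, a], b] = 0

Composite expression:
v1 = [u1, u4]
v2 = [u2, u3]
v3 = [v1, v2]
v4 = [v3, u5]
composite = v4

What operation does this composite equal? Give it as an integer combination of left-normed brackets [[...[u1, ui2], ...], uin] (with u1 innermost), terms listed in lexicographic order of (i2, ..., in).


Antisymmetry and Jacobi reduce to u1-anchored left-normed brackets.
Composite bracket: [[[u1, u4], [u2, u3]], u5]
Each bracket splits as ab - ba, giving 16 signed words (2^4 = 16).
Words beginning with u1 determine it all:
  word u1u4u2u3u5 has sign +1, contributing +[[[[u1, u4], u2], u3], u5]
  word u1u4u3u2u5 has sign -1, contributing -[[[[u1, u4], u3], u2], u5]

[[[[u1, u4], u2], u3], u5] - [[[[u1, u4], u3], u2], u5]


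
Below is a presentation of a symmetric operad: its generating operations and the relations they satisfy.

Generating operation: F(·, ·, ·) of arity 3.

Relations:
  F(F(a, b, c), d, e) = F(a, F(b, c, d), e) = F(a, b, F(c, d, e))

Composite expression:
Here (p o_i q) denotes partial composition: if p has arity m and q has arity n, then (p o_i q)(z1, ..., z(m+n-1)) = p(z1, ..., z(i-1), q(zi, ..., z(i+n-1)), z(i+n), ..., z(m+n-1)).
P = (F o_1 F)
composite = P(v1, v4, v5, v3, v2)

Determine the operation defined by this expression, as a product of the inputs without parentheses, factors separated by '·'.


v1 · v4 · v5 · v3 · v2

The F-tree's shape is irrelevant; the v-reading-order decides.
F(v1, v4, v5) reduces to v1 · v4 · v5
F(F(v1, v4, v5), v3, v2) reduces to v1 · v4 · v5 · v3 · v2


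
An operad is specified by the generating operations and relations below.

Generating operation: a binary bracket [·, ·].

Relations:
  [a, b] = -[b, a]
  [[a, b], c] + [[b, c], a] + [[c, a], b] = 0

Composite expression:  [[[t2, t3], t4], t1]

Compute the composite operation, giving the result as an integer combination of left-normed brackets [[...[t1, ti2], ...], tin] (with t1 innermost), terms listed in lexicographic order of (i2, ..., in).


Antisymmetry and Jacobi reduce to t1-anchored left-normed brackets.
Composite bracket: [[[t2, t3], t4], t1]
The bracket unfolds into 8 signed words via [a, b] = ab - ba (2^3 = 8).
The t1-initial words carry the normal form:
  word t1t2t3t4 has sign -1, contributing -[[[t1, t2], t3], t4]
  word t1t3t2t4 has sign +1, contributing +[[[t1, t3], t2], t4]
  word t1t4t2t3 has sign +1, contributing +[[[t1, t4], t2], t3]
  word t1t4t3t2 has sign -1, contributing -[[[t1, t4], t3], t2]

-[[[t1, t2], t3], t4] + [[[t1, t3], t2], t4] + [[[t1, t4], t2], t3] - [[[t1, t4], t3], t2]


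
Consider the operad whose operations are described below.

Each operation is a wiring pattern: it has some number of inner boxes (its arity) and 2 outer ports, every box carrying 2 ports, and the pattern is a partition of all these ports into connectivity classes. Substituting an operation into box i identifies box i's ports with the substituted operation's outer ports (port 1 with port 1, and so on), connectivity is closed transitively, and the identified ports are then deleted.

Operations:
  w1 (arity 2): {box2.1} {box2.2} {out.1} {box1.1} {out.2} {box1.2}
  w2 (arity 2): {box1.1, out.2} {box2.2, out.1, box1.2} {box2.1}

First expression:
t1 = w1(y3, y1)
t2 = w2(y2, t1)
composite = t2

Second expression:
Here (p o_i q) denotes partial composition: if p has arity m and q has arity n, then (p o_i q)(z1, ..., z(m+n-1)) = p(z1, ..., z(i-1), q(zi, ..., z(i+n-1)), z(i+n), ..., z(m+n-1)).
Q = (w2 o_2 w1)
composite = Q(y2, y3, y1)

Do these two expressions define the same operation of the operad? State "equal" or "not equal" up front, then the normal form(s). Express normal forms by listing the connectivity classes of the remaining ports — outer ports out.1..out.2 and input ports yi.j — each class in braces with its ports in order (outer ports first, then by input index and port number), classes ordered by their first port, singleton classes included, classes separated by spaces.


equal — both sides give {out.1, y2.2} {out.2, y2.1} {y1.1} {y1.2} {y3.1} {y3.2}

Reducing the first expression gives {out.1, y2.2} {out.2, y2.1} {y1.1} {y1.2} {y3.1} {y3.2}
Reducing the second expression gives {out.1, y2.2} {out.2, y2.1} {y1.1} {y1.2} {y3.1} {y3.2}
The normal forms match — equal.


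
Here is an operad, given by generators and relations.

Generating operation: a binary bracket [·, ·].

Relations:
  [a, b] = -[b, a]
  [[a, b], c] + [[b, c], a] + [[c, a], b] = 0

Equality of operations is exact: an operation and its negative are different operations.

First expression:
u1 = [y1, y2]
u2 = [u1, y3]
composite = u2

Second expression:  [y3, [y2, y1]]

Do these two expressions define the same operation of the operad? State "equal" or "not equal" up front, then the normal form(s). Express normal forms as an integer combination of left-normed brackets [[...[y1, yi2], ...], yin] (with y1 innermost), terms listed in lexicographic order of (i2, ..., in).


equal; the common form is [[y1, y2], y3]
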